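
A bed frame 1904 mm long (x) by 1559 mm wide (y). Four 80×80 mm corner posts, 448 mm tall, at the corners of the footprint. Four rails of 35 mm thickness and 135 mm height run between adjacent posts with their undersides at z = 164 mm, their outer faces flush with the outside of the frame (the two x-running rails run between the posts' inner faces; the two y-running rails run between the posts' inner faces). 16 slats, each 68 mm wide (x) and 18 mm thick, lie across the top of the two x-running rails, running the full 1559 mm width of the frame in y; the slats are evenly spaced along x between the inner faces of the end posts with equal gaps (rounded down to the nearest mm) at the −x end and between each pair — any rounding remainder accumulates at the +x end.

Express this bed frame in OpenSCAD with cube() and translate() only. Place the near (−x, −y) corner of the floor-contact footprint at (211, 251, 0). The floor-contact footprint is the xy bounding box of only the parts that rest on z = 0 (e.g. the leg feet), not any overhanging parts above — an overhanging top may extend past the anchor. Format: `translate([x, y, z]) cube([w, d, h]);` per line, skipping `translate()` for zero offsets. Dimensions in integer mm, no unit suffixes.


// slat z = rail_z + rail_h = 164 + 135 = 299
// slat gap = ⌊(1744 − 16·68) / 17⌋ = 38
translate([211, 251, 0]) cube([80, 80, 448]);
translate([211, 1730, 0]) cube([80, 80, 448]);
translate([2035, 251, 0]) cube([80, 80, 448]);
translate([2035, 1730, 0]) cube([80, 80, 448]);
translate([291, 251, 164]) cube([1744, 35, 135]);
translate([291, 1775, 164]) cube([1744, 35, 135]);
translate([211, 331, 164]) cube([35, 1399, 135]);
translate([2080, 331, 164]) cube([35, 1399, 135]);
translate([329, 251, 299]) cube([68, 1559, 18]);
translate([435, 251, 299]) cube([68, 1559, 18]);
translate([541, 251, 299]) cube([68, 1559, 18]);
translate([647, 251, 299]) cube([68, 1559, 18]);
translate([753, 251, 299]) cube([68, 1559, 18]);
translate([859, 251, 299]) cube([68, 1559, 18]);
translate([965, 251, 299]) cube([68, 1559, 18]);
translate([1071, 251, 299]) cube([68, 1559, 18]);
translate([1177, 251, 299]) cube([68, 1559, 18]);
translate([1283, 251, 299]) cube([68, 1559, 18]);
translate([1389, 251, 299]) cube([68, 1559, 18]);
translate([1495, 251, 299]) cube([68, 1559, 18]);
translate([1601, 251, 299]) cube([68, 1559, 18]);
translate([1707, 251, 299]) cube([68, 1559, 18]);
translate([1813, 251, 299]) cube([68, 1559, 18]);
translate([1919, 251, 299]) cube([68, 1559, 18]);


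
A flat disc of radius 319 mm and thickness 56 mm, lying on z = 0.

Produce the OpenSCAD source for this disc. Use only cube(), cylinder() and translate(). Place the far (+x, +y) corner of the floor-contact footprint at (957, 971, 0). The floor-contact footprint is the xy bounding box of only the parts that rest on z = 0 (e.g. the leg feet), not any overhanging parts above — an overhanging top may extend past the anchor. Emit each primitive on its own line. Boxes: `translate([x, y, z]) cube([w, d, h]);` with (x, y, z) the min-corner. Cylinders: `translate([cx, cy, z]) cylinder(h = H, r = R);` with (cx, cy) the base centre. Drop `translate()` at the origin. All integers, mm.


translate([638, 652, 0]) cylinder(h = 56, r = 319);


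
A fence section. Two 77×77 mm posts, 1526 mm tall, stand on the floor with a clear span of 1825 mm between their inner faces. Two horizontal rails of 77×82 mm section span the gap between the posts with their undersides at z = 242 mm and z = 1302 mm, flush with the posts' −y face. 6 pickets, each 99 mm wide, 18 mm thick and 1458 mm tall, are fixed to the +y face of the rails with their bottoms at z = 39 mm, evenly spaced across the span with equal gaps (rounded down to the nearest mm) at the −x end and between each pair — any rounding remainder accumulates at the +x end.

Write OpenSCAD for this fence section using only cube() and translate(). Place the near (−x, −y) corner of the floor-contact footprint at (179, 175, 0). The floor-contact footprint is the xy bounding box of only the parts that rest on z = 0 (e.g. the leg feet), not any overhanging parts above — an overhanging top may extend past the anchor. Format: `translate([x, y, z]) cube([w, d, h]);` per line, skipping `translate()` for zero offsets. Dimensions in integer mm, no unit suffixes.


translate([179, 175, 0]) cube([77, 77, 1526]);
translate([2081, 175, 0]) cube([77, 77, 1526]);
translate([256, 175, 242]) cube([1825, 77, 82]);
translate([256, 175, 1302]) cube([1825, 77, 82]);
translate([431, 252, 39]) cube([99, 18, 1458]);
translate([705, 252, 39]) cube([99, 18, 1458]);
translate([979, 252, 39]) cube([99, 18, 1458]);
translate([1253, 252, 39]) cube([99, 18, 1458]);
translate([1527, 252, 39]) cube([99, 18, 1458]);
translate([1801, 252, 39]) cube([99, 18, 1458]);


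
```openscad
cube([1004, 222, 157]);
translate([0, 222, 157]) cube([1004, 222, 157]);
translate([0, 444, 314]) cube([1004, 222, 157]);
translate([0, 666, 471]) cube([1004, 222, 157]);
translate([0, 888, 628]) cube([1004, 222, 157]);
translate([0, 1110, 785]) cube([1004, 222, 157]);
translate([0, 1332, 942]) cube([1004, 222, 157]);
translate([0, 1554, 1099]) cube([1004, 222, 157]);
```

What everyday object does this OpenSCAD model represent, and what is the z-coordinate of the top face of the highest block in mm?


A staircase. The total rise is 1256 mm.

8 identical blocks, each offset up and back from the previous — a staircase. Each step is 157 mm tall and there are 8 of them, so the total rise is 8 × 157 = 1256 mm.


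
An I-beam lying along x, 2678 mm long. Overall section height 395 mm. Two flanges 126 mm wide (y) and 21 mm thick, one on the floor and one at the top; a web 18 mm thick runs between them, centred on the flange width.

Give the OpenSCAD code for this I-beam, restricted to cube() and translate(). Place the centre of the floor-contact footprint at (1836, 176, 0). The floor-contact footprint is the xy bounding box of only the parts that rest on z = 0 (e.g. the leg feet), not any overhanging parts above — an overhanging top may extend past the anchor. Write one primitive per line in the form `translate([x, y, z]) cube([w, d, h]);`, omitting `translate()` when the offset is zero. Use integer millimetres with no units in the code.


translate([497, 113, 0]) cube([2678, 126, 21]);
translate([497, 167, 21]) cube([2678, 18, 353]);
translate([497, 113, 374]) cube([2678, 126, 21]);


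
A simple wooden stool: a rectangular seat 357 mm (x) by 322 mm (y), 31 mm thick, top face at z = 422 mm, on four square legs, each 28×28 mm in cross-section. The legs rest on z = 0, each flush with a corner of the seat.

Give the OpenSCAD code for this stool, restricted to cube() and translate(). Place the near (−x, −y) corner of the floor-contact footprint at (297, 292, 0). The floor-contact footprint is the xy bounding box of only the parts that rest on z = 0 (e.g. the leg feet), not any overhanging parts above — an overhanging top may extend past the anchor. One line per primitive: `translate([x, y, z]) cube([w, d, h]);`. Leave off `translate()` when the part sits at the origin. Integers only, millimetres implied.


// leg_h = 422 - 31 = 391
translate([297, 292, 391]) cube([357, 322, 31]);
translate([297, 292, 0]) cube([28, 28, 391]);
translate([626, 292, 0]) cube([28, 28, 391]);
translate([297, 586, 0]) cube([28, 28, 391]);
translate([626, 586, 0]) cube([28, 28, 391]);


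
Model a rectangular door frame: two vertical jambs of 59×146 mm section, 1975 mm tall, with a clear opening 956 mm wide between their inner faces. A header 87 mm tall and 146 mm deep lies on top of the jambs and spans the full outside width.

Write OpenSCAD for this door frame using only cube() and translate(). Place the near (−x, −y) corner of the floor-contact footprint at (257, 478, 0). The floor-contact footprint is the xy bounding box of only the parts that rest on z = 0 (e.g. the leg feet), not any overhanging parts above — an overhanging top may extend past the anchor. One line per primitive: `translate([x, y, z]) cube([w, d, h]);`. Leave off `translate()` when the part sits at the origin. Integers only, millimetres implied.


translate([257, 478, 0]) cube([59, 146, 1975]);
translate([1272, 478, 0]) cube([59, 146, 1975]);
translate([257, 478, 1975]) cube([1074, 146, 87]);


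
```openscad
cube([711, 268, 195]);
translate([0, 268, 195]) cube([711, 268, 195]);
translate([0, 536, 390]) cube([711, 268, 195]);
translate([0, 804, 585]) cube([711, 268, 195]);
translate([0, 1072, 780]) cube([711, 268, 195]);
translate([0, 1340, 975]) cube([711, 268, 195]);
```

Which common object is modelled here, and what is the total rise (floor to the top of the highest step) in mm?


A staircase. The total rise is 1170 mm.

6 identical blocks, each offset up and back from the previous — a staircase. Each step is 195 mm tall and there are 6 of them, so the total rise is 6 × 195 = 1170 mm.


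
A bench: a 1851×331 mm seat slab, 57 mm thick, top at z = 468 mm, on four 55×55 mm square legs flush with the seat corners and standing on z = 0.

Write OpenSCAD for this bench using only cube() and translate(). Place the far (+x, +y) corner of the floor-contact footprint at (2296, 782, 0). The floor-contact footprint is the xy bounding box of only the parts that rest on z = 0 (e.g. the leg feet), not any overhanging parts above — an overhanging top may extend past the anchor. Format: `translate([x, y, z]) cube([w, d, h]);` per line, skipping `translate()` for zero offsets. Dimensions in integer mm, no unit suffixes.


translate([445, 451, 411]) cube([1851, 331, 57]);
translate([445, 451, 0]) cube([55, 55, 411]);
translate([445, 727, 0]) cube([55, 55, 411]);
translate([2241, 451, 0]) cube([55, 55, 411]);
translate([2241, 727, 0]) cube([55, 55, 411]);


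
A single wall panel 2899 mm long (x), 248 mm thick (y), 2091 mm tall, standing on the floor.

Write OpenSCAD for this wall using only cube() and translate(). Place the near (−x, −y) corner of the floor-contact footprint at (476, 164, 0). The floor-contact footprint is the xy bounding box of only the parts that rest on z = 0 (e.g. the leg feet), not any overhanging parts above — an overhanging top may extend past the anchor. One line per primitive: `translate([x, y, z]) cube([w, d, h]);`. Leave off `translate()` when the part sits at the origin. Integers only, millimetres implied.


translate([476, 164, 0]) cube([2899, 248, 2091]);


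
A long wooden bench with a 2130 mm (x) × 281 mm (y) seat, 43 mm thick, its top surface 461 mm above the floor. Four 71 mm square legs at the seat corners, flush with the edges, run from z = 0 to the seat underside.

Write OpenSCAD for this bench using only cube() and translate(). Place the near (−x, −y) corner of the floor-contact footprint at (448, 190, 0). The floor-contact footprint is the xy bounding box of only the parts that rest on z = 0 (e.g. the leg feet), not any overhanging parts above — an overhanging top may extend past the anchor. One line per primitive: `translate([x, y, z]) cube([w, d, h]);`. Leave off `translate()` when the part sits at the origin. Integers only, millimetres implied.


translate([448, 190, 418]) cube([2130, 281, 43]);
translate([448, 190, 0]) cube([71, 71, 418]);
translate([448, 400, 0]) cube([71, 71, 418]);
translate([2507, 190, 0]) cube([71, 71, 418]);
translate([2507, 400, 0]) cube([71, 71, 418]);


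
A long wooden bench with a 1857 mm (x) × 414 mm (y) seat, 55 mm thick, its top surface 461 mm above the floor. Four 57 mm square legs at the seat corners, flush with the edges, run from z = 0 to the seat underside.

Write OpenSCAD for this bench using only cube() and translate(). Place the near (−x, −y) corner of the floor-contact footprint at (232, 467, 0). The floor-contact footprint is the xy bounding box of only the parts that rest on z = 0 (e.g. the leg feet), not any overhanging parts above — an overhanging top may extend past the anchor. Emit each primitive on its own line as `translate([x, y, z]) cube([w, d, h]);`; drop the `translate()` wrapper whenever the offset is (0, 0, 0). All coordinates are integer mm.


translate([232, 467, 406]) cube([1857, 414, 55]);
translate([232, 467, 0]) cube([57, 57, 406]);
translate([232, 824, 0]) cube([57, 57, 406]);
translate([2032, 467, 0]) cube([57, 57, 406]);
translate([2032, 824, 0]) cube([57, 57, 406]);


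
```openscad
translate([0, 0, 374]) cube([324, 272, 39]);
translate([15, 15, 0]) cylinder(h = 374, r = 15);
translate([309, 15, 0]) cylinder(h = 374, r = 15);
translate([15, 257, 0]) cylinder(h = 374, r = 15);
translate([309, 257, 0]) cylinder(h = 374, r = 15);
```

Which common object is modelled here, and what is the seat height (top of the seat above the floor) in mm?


A stool. The seat height is 413 mm.

A 324×272×39 slab at z = 374 on four corner cylinders — a stool. The seat top is 374 + 39 = 413 mm.


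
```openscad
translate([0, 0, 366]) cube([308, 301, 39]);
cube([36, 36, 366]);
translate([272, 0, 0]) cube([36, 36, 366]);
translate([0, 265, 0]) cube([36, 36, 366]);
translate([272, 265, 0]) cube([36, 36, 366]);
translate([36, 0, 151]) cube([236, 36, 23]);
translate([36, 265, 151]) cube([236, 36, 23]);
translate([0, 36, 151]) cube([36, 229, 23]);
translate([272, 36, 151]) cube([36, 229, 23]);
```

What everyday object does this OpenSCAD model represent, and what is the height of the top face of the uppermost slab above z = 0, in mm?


A stool. The seat height is 405 mm.

A 308×301×39 slab at z = 366 on four corner posts — a stool. The seat top is 366 + 39 = 405 mm.


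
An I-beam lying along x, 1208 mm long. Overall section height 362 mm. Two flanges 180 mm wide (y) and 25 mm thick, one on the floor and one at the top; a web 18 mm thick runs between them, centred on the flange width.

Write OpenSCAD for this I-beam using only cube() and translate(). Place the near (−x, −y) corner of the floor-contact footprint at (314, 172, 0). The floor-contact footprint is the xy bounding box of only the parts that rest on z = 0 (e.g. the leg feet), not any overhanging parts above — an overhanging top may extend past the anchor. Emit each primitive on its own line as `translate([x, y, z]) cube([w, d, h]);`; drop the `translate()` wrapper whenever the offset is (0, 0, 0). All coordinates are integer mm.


translate([314, 172, 0]) cube([1208, 180, 25]);
translate([314, 253, 25]) cube([1208, 18, 312]);
translate([314, 172, 337]) cube([1208, 180, 25]);


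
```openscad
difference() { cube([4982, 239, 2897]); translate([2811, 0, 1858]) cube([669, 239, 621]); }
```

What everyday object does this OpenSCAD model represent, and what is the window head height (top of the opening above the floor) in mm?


A wall with a window opening. The window head height is 2479 mm.

A wall with a rectangular opening subtracted — a window. Sill at z = 1858, opening 621 mm tall, so the head is at 1858 + 621 = 2479 mm.


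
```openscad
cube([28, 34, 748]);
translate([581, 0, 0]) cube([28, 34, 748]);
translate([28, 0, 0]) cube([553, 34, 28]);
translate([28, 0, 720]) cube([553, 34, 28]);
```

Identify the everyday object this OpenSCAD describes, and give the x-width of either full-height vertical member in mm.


A picture frame. The border width is 28 mm.

Four thin pieces enclosing a rectangular opening — a picture frame. The two full-height stiles are 748 mm tall; the top rail sits at z = 720 and is 28 mm tall, so the border above the opening is 748 − 720 = 28 mm, matching the stile x-width.


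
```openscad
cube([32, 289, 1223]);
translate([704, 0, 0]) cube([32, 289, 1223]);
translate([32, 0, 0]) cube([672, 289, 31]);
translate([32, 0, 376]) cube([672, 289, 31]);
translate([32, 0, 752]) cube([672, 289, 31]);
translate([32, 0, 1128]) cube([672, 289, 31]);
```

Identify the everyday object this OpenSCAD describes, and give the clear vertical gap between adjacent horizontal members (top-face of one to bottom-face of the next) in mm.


A bookshelf. The clear shelf gap is 345 mm.

Two tall side panels with 4 horizontal boards between them — a bookshelf. The first two shelf undersides are at z = 0 and z = 376; with shelf thickness 31, the clear gap is 376 − 0 − 31 = 345 mm.


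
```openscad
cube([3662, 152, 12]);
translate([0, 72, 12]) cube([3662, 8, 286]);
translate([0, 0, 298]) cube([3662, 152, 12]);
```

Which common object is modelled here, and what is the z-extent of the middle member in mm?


An I-beam. The web height is 286 mm.

Two wide flanges with a thin centred web — an I-beam. Overall 310 mm minus two 12 mm flanges gives a web of 310 − 2·12 = 286 mm.


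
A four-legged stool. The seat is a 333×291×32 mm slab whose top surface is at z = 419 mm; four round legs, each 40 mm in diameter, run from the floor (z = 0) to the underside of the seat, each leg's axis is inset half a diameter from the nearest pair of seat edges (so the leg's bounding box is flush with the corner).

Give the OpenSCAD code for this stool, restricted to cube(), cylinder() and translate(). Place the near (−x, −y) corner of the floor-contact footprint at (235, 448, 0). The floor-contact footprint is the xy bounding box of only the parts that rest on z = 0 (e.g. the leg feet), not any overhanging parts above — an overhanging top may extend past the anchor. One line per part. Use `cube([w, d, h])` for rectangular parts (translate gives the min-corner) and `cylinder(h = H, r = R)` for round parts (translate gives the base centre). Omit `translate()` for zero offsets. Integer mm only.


translate([235, 448, 387]) cube([333, 291, 32]);
translate([255, 468, 0]) cylinder(h = 387, r = 20);
translate([548, 468, 0]) cylinder(h = 387, r = 20);
translate([255, 719, 0]) cylinder(h = 387, r = 20);
translate([548, 719, 0]) cylinder(h = 387, r = 20);


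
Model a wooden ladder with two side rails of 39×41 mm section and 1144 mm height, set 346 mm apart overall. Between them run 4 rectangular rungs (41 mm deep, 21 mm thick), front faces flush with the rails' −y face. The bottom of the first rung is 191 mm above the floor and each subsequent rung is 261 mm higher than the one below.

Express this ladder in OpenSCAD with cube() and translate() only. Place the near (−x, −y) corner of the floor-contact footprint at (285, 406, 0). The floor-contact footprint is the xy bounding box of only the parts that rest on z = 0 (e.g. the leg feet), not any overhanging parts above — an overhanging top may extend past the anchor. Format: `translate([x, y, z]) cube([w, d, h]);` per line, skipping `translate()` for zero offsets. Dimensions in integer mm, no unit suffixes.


translate([285, 406, 0]) cube([39, 41, 1144]);
translate([592, 406, 0]) cube([39, 41, 1144]);
translate([324, 406, 191]) cube([268, 41, 21]);
translate([324, 406, 452]) cube([268, 41, 21]);
translate([324, 406, 713]) cube([268, 41, 21]);
translate([324, 406, 974]) cube([268, 41, 21]);


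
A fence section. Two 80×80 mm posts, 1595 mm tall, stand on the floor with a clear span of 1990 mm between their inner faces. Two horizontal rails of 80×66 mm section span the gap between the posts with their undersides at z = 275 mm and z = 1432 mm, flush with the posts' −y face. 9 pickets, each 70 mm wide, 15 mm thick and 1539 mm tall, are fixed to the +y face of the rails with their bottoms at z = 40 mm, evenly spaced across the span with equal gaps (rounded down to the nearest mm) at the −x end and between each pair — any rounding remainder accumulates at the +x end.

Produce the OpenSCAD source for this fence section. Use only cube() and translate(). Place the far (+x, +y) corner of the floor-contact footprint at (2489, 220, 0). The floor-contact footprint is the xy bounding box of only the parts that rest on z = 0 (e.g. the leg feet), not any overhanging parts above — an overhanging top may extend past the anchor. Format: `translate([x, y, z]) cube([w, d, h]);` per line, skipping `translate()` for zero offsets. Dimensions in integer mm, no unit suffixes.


translate([339, 140, 0]) cube([80, 80, 1595]);
translate([2409, 140, 0]) cube([80, 80, 1595]);
translate([419, 140, 275]) cube([1990, 80, 66]);
translate([419, 140, 1432]) cube([1990, 80, 66]);
translate([555, 220, 40]) cube([70, 15, 1539]);
translate([761, 220, 40]) cube([70, 15, 1539]);
translate([967, 220, 40]) cube([70, 15, 1539]);
translate([1173, 220, 40]) cube([70, 15, 1539]);
translate([1379, 220, 40]) cube([70, 15, 1539]);
translate([1585, 220, 40]) cube([70, 15, 1539]);
translate([1791, 220, 40]) cube([70, 15, 1539]);
translate([1997, 220, 40]) cube([70, 15, 1539]);
translate([2203, 220, 40]) cube([70, 15, 1539]);


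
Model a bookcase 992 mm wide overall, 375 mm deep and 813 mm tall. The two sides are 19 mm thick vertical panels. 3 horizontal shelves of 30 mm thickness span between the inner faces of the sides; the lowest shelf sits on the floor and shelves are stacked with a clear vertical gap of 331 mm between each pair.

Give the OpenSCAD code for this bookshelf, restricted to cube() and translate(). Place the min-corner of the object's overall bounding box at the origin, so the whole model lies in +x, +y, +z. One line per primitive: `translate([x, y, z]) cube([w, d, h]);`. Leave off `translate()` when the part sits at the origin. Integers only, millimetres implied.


cube([19, 375, 813]);
translate([973, 0, 0]) cube([19, 375, 813]);
translate([19, 0, 0]) cube([954, 375, 30]);
translate([19, 0, 361]) cube([954, 375, 30]);
translate([19, 0, 722]) cube([954, 375, 30]);


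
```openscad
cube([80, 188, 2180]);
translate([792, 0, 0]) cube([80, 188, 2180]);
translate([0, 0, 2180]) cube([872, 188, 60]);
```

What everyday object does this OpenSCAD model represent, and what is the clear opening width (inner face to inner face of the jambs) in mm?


A door frame. The clear opening width is 712 mm.

Two 2180 mm tall posts with a header on top — a door frame. The left jamb is 80 mm wide at x = 0; the right jamb starts at x = 792. The clear opening is 792 − 80 = 712 mm.


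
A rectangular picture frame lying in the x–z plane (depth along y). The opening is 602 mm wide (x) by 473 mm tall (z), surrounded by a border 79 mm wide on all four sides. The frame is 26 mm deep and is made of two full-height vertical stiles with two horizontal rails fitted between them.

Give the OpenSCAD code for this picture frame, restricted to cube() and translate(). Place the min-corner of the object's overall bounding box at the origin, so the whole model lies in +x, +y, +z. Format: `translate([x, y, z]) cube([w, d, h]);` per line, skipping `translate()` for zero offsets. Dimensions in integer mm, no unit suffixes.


cube([79, 26, 631]);
translate([681, 0, 0]) cube([79, 26, 631]);
translate([79, 0, 0]) cube([602, 26, 79]);
translate([79, 0, 552]) cube([602, 26, 79]);


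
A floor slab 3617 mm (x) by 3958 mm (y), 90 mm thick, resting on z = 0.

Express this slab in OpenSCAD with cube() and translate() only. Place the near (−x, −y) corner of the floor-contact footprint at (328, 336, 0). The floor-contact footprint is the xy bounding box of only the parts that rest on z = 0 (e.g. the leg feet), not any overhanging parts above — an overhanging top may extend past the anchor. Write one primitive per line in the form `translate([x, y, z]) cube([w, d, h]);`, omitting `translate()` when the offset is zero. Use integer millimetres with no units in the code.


translate([328, 336, 0]) cube([3617, 3958, 90]);


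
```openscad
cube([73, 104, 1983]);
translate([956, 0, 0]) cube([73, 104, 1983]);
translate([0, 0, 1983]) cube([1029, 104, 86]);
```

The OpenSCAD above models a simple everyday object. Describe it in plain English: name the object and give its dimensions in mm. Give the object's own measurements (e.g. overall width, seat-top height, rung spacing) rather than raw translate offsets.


A door frame. The clear opening is 883 mm wide and 1983 mm high. Two 73 mm wide jambs, 104 mm deep, stand either side of the opening from the floor to the top of the opening. A 86 mm thick head sits across the top of both jambs, spanning the full outside width of the frame.


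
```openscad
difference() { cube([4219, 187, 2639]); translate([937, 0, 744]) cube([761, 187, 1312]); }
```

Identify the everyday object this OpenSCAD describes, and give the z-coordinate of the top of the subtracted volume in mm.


A wall with a window opening. The window head height is 2056 mm.

A wall with a rectangular opening subtracted — a window. Sill at z = 744, opening 1312 mm tall, so the head is at 744 + 1312 = 2056 mm.


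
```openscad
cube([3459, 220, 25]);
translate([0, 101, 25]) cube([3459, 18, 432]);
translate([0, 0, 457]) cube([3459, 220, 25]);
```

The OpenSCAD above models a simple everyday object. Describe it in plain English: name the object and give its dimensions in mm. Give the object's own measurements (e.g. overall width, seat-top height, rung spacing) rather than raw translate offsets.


An I-beam lying along x, 3459 mm long. Overall section height 482 mm. Two flanges 220 mm wide (y) and 25 mm thick, one on the floor and one at the top; a web 18 mm thick runs between them, centred on the flange width.


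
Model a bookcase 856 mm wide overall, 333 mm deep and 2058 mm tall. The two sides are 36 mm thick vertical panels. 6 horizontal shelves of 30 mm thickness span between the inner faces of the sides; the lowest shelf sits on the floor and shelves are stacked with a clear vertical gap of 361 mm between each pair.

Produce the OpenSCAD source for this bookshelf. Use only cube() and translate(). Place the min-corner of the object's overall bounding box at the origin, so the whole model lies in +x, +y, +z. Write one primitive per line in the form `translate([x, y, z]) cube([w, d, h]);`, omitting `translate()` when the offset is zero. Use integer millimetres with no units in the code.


cube([36, 333, 2058]);
translate([820, 0, 0]) cube([36, 333, 2058]);
translate([36, 0, 0]) cube([784, 333, 30]);
translate([36, 0, 391]) cube([784, 333, 30]);
translate([36, 0, 782]) cube([784, 333, 30]);
translate([36, 0, 1173]) cube([784, 333, 30]);
translate([36, 0, 1564]) cube([784, 333, 30]);
translate([36, 0, 1955]) cube([784, 333, 30]);


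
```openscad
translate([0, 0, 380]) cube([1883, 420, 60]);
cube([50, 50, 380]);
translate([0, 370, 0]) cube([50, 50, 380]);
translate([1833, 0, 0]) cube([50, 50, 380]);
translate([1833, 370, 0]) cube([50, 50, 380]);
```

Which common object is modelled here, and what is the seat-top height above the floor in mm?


A bench. The seat-top height is 440 mm.

A long slab on four corner posts — a bench. The slab sits at z = 380 with thickness 60, so the top is 380 + 60 = 440 mm.


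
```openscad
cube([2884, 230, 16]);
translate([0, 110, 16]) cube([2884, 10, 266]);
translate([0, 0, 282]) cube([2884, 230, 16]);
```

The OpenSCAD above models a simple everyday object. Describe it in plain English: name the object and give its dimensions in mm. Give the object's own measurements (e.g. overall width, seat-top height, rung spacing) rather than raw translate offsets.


An I-beam lying along x, 2884 mm long. Overall section height 298 mm. Two flanges 230 mm wide (y) and 16 mm thick, one on the floor and one at the top; a web 10 mm thick runs between them, centred on the flange width.


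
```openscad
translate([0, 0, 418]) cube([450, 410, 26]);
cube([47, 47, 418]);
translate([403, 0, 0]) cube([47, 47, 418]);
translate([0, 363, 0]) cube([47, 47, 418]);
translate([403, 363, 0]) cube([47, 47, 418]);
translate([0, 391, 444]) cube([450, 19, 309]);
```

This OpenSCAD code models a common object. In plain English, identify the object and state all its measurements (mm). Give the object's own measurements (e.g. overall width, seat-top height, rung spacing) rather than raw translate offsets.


A chair. The seat is a 450×410×26 mm slab with its top at z = 444 mm, on four 47×47 mm corner legs (flush with the seat edges, standing on z = 0). A flat backrest 19 mm thick, 309 mm tall, spans the full seat width and rises from the seat top along its +y edge, rear face flush with the rear of the seat.


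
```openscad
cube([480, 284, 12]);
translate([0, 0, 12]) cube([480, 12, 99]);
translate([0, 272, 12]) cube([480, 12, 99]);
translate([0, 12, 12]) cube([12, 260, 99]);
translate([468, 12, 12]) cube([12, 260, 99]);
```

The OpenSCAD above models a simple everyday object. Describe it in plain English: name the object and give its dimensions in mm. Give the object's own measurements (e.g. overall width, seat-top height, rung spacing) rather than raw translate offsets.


An open-topped rectangular box: outside dimensions 480×284×111 mm, with a uniform wall and base thickness of 12 mm. The base is a full 480×284 slab on the floor; four walls sit on top of the base. The front and back walls (the −y and +y sides) span the full width; the two side walls fit between them.


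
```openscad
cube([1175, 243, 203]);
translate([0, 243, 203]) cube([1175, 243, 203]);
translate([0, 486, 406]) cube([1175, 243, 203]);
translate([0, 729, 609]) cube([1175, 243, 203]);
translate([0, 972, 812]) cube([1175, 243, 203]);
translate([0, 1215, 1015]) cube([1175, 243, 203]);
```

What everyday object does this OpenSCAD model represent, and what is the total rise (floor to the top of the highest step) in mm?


A staircase. The total rise is 1218 mm.

6 identical blocks, each offset up and back from the previous — a staircase. Each step is 203 mm tall and there are 6 of them, so the total rise is 6 × 203 = 1218 mm.


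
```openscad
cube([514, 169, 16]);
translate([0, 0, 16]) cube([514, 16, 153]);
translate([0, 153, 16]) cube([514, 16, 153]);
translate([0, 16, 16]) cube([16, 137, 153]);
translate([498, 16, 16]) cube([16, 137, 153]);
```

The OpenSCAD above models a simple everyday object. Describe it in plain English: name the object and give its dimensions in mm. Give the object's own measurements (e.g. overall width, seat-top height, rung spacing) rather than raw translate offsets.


An open-topped rectangular box: outside dimensions 514×169×169 mm, with a uniform wall and base thickness of 16 mm. The base is a full 514×169 slab on the floor; four walls sit on top of the base. The front and back walls (the −y and +y sides) span the full width; the two side walls fit between them.


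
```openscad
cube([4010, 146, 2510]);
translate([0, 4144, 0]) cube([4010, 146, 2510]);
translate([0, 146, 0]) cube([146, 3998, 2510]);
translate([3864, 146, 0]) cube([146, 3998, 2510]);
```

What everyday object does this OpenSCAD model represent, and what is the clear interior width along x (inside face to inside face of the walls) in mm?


A house (or room) frame. The interior width is 3718 mm.

Four 2510 mm walls enclosing a rectangle with no floor or roof — a room or house frame. Outside width is 4010 mm and wall thickness is 146 mm, so the interior width is 4010 − 2 × 146 = 3718 mm.


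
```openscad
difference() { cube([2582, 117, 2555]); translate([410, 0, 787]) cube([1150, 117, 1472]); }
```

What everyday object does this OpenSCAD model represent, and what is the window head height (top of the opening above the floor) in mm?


A wall with a window opening. The window head height is 2259 mm.

A wall with a rectangular opening subtracted — a window. Sill at z = 787, opening 1472 mm tall, so the head is at 787 + 1472 = 2259 mm.


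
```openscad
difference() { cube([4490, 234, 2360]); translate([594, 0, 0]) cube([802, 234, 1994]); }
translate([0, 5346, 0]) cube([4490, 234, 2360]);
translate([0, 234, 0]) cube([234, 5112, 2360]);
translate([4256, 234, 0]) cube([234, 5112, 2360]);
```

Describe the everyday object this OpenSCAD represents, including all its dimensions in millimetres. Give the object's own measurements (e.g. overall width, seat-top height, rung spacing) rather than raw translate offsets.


A single room: four walls, each 2360 mm tall and 234 mm thick, enclosing an outside footprint 4490×5580 mm (x × y), no floor or roof. The front and back walls (−y and +y sides) run the full x-width; the side walls fit between their inner faces. A door opening 802 mm wide and 1994 mm tall is cut through the front wall from the floor up, its −x edge 594 mm from the wall's −x end.


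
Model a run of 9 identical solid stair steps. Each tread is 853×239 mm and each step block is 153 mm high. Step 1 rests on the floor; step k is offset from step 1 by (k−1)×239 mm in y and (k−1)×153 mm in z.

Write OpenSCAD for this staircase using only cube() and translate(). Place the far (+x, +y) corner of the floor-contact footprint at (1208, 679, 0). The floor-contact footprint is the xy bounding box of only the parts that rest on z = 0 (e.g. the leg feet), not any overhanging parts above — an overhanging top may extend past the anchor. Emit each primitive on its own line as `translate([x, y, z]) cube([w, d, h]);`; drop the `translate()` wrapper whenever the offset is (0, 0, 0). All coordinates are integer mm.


translate([355, 440, 0]) cube([853, 239, 153]);
translate([355, 679, 153]) cube([853, 239, 153]);
translate([355, 918, 306]) cube([853, 239, 153]);
translate([355, 1157, 459]) cube([853, 239, 153]);
translate([355, 1396, 612]) cube([853, 239, 153]);
translate([355, 1635, 765]) cube([853, 239, 153]);
translate([355, 1874, 918]) cube([853, 239, 153]);
translate([355, 2113, 1071]) cube([853, 239, 153]);
translate([355, 2352, 1224]) cube([853, 239, 153]);


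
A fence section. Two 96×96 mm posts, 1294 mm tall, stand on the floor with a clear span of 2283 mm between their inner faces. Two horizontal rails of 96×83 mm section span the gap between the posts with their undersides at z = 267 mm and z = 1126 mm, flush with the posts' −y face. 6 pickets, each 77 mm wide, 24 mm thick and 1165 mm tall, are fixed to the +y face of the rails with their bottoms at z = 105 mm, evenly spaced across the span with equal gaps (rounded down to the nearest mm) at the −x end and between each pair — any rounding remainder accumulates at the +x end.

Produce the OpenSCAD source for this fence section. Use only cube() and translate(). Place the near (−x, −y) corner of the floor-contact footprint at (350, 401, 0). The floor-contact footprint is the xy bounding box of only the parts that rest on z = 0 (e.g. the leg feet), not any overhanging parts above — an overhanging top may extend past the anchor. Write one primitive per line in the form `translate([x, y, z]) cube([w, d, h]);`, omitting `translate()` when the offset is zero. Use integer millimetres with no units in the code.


translate([350, 401, 0]) cube([96, 96, 1294]);
translate([2729, 401, 0]) cube([96, 96, 1294]);
translate([446, 401, 267]) cube([2283, 96, 83]);
translate([446, 401, 1126]) cube([2283, 96, 83]);
translate([706, 497, 105]) cube([77, 24, 1165]);
translate([1043, 497, 105]) cube([77, 24, 1165]);
translate([1380, 497, 105]) cube([77, 24, 1165]);
translate([1717, 497, 105]) cube([77, 24, 1165]);
translate([2054, 497, 105]) cube([77, 24, 1165]);
translate([2391, 497, 105]) cube([77, 24, 1165]);


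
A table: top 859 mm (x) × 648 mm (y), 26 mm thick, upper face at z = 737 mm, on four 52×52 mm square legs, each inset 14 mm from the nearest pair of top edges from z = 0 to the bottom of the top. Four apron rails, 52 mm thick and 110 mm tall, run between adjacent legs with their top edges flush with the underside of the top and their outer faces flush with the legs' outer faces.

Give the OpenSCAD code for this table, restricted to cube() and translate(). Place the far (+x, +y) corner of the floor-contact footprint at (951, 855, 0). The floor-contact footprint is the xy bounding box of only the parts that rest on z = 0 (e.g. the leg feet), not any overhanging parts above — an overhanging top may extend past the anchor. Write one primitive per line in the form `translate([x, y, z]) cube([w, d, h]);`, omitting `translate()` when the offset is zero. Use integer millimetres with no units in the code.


// leg_h = 737 - 26 = 711
// apron z = 711 - 110 = 601
translate([106, 221, 711]) cube([859, 648, 26]);
translate([120, 235, 0]) cube([52, 52, 711]);
translate([899, 235, 0]) cube([52, 52, 711]);
translate([120, 803, 0]) cube([52, 52, 711]);
translate([899, 803, 0]) cube([52, 52, 711]);
translate([172, 235, 601]) cube([727, 52, 110]);
translate([172, 803, 601]) cube([727, 52, 110]);
translate([120, 287, 601]) cube([52, 516, 110]);
translate([899, 287, 601]) cube([52, 516, 110]);


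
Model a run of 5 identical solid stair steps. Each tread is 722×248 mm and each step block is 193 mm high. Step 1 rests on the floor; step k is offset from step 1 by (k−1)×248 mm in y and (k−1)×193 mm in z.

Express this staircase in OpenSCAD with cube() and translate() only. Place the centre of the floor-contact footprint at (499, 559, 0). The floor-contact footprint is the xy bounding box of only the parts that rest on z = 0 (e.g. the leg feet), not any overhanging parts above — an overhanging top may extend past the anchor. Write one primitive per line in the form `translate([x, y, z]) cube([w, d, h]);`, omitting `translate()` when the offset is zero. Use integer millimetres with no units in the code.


translate([138, 435, 0]) cube([722, 248, 193]);
translate([138, 683, 193]) cube([722, 248, 193]);
translate([138, 931, 386]) cube([722, 248, 193]);
translate([138, 1179, 579]) cube([722, 248, 193]);
translate([138, 1427, 772]) cube([722, 248, 193]);


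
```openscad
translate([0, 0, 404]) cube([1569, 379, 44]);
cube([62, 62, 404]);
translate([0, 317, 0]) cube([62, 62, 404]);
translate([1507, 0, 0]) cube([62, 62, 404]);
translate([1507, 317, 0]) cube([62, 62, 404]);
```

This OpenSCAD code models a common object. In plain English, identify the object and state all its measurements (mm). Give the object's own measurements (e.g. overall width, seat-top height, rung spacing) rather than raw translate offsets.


A bench: a 1569×379 mm seat slab, 44 mm thick, top at z = 448 mm, on four 62×62 mm square legs flush with the seat corners and standing on z = 0.


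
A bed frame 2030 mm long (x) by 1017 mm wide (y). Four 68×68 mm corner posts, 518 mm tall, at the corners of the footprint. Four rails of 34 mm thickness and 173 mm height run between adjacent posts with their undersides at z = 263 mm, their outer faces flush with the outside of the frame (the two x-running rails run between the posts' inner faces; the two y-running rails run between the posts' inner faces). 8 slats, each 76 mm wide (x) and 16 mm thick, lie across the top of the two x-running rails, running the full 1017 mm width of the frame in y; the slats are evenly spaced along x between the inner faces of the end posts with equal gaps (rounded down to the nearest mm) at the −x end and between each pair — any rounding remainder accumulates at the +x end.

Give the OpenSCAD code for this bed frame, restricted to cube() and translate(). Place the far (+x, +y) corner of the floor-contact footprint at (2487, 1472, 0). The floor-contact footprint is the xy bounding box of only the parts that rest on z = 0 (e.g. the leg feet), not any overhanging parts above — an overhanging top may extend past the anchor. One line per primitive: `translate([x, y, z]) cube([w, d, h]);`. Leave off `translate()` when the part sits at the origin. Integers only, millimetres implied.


translate([457, 455, 0]) cube([68, 68, 518]);
translate([457, 1404, 0]) cube([68, 68, 518]);
translate([2419, 455, 0]) cube([68, 68, 518]);
translate([2419, 1404, 0]) cube([68, 68, 518]);
translate([525, 455, 263]) cube([1894, 34, 173]);
translate([525, 1438, 263]) cube([1894, 34, 173]);
translate([457, 523, 263]) cube([34, 881, 173]);
translate([2453, 523, 263]) cube([34, 881, 173]);
translate([667, 455, 436]) cube([76, 1017, 16]);
translate([885, 455, 436]) cube([76, 1017, 16]);
translate([1103, 455, 436]) cube([76, 1017, 16]);
translate([1321, 455, 436]) cube([76, 1017, 16]);
translate([1539, 455, 436]) cube([76, 1017, 16]);
translate([1757, 455, 436]) cube([76, 1017, 16]);
translate([1975, 455, 436]) cube([76, 1017, 16]);
translate([2193, 455, 436]) cube([76, 1017, 16]);


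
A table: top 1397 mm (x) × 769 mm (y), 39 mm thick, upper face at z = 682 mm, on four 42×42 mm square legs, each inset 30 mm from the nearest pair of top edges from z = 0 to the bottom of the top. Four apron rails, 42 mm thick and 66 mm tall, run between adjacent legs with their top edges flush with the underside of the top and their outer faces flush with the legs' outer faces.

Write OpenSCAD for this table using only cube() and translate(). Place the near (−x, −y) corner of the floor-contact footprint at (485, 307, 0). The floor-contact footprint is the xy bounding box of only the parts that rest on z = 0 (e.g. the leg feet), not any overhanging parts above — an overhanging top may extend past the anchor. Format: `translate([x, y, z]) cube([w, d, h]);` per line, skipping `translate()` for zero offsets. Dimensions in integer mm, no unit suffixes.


translate([455, 277, 643]) cube([1397, 769, 39]);
translate([485, 307, 0]) cube([42, 42, 643]);
translate([1780, 307, 0]) cube([42, 42, 643]);
translate([485, 974, 0]) cube([42, 42, 643]);
translate([1780, 974, 0]) cube([42, 42, 643]);
translate([527, 307, 577]) cube([1253, 42, 66]);
translate([527, 974, 577]) cube([1253, 42, 66]);
translate([485, 349, 577]) cube([42, 625, 66]);
translate([1780, 349, 577]) cube([42, 625, 66]);
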